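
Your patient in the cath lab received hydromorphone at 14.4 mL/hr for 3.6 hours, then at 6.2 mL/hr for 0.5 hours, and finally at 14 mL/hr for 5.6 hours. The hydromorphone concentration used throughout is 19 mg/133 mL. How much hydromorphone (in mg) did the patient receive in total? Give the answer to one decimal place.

Concentration = 19 mg ÷ 133 mL = 0.1428571 mg/mL
Stage 1: 14.4 mL/hr × 3.6 hr = 51.84 mL → 51.84 mL × 0.1428571 mg/mL = 7.405714 mg
Stage 2: 6.2 mL/hr × 0.5 hr = 3.1 mL → 3.1 mL × 0.1428571 mg/mL = 0.4428571 mg
Stage 3: 14 mL/hr × 5.6 hr = 78.4 mL → 78.4 mL × 0.1428571 mg/mL = 11.2 mg
Total = 7.405714 + 0.4428571 + 11.2 = 19.04857 mg

19.0 mg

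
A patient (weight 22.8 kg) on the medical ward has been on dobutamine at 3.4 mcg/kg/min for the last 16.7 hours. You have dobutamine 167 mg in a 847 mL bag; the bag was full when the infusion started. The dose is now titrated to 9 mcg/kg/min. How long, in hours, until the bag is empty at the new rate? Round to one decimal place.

Initial rate:
Dose = 3.4 mcg/kg/min × 22.8 kg = 77.52 mcg/min
77.52 mcg/min × 60 min/hr = 4651.2 mcg/hr
Concentration = 167 mg ÷ 847 mL = 0.1971665 mg/mL = 197.1665 mcg/mL
Rate = 4651.2 mcg/hr ÷ 197.1665 mcg/mL = 23.59022 mL/hr
Volume infused so far = 23.59022 mL/hr × 16.7 hr = 393.9566 mL
Volume remaining = 847 − 393.9566 = 453.0434 mL
New rate:
Dose = 9 mcg/kg/min × 22.8 kg = 205.2 mcg/min
205.2 mcg/min × 60 min/hr = 12312 mcg/hr
Rate = 12312 mcg/hr ÷ 197.1665 mcg/mL = 62.44469 mL/hr
Time remaining = 453.0434 mL ÷ 62.44469 mL/hr = 7.255114 hr

7.3 hours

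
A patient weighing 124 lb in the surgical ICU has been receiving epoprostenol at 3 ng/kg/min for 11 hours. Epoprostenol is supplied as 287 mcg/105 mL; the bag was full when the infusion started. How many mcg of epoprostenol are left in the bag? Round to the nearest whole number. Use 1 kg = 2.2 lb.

175 mcg

Weight = 124 lb ÷ 2.2 lb/kg = 56.36364 kg
Dose = 3 ng/kg/min × 56.36364 kg = 169.0909 ng/min
169.0909 ng/min × 60 min/hr = 10145.45 ng/hr
Concentration = 287 mcg ÷ 105 mL = 2.733333 mcg/mL = 2733.333 ng/mL
Rate = 10145.45 ng/hr ÷ 2733.333 ng/mL = 3.711752 mL/hr
Volume infused = 3.711752 mL/hr × 11 hr = 40.82927 mL
Volume remaining = 105 − 40.82927 = 64.17073 mL
Drug remaining = 64.17073 mL × 2733.333 ng/mL = 175400 ng = 175.4 mcg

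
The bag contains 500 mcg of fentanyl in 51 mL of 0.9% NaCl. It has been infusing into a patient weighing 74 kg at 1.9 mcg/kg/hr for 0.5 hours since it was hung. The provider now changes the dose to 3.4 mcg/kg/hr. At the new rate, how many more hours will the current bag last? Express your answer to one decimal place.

1.7 hours

Initial rate:
Dose = 1.9 mcg/kg/hr × 74 kg = 140.6 mcg/hr
Concentration = 500 mcg ÷ 51 mL = 9.803922 mcg/mL
Rate = 140.6 mcg/hr ÷ 9.803922 mcg/mL = 14.3412 mL/hr
Volume infused so far = 14.3412 mL/hr × 0.5 hr = 7.1706 mL
Volume remaining = 51 − 7.1706 = 43.8294 mL
New rate:
Dose = 3.4 mcg/kg/hr × 74 kg = 251.6 mcg/hr
Rate = 251.6 mcg/hr ÷ 9.803922 mcg/mL = 25.6632 mL/hr
Time remaining = 43.8294 mL ÷ 25.6632 mL/hr = 1.70787 hr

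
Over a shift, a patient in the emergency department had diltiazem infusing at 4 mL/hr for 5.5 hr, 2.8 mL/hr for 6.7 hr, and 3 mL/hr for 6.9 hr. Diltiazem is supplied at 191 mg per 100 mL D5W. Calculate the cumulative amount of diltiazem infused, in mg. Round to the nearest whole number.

117 mg

Concentration = 191 mg ÷ 100 mL = 1.91 mg/mL
Stage 1: 4 mL/hr × 5.5 hr = 22 mL → 22 mL × 1.91 mg/mL = 42.02 mg
Stage 2: 2.8 mL/hr × 6.7 hr = 18.76 mL → 18.76 mL × 1.91 mg/mL = 35.8316 mg
Stage 3: 3 mL/hr × 6.9 hr = 20.7 mL → 20.7 mL × 1.91 mg/mL = 39.537 mg
Total = 42.02 + 35.8316 + 39.537 = 117.3886 mg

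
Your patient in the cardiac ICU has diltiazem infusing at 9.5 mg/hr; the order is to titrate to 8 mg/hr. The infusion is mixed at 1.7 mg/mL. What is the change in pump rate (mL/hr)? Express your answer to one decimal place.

At the current dose:
Rate = 9.5 mg/hr ÷ 1.7 mg/mL = 5.588235 mL/hr
At the new dose:
Rate = 8 mg/hr ÷ 1.7 mg/mL = 4.705882 mL/hr
Change = 4.705882 − 5.588235 = -0.8823529 mL/hr → 0.8823529 mL/hr decrease

0.9 mL/hr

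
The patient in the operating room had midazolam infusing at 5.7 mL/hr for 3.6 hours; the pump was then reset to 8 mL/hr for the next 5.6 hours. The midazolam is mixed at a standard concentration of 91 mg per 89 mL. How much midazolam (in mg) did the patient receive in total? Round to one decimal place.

66.8 mg

Concentration = 91 mg ÷ 89 mL = 1.022472 mg/mL
Stage 1: 5.7 mL/hr × 3.6 hr = 20.52 mL → 20.52 mL × 1.022472 mg/mL = 20.98112 mg
Stage 2: 8 mL/hr × 5.6 hr = 44.8 mL → 44.8 mL × 1.022472 mg/mL = 45.80674 mg
Total = 20.98112 + 45.80674 = 66.78787 mg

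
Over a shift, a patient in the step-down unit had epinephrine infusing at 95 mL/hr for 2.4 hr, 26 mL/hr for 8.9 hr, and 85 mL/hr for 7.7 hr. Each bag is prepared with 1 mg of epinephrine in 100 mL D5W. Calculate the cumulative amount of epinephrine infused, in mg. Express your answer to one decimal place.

Concentration = 1 mg ÷ 100 mL = 0.01 mg/mL
Stage 1: 95 mL/hr × 2.4 hr = 228 mL → 228 mL × 0.01 mg/mL = 2.28 mg
Stage 2: 26 mL/hr × 8.9 hr = 231.4 mL → 231.4 mL × 0.01 mg/mL = 2.314 mg
Stage 3: 85 mL/hr × 7.7 hr = 654.5 mL → 654.5 mL × 0.01 mg/mL = 6.545 mg
Total = 2.28 + 2.314 + 6.545 = 11.139 mg

11.1 mg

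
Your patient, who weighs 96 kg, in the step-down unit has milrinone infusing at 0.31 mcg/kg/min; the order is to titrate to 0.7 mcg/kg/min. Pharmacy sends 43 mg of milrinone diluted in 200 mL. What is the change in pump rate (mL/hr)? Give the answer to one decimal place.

10.4 mL/hr

At the current dose:
Dose = 0.31 mcg/kg/min × 96 kg = 29.76 mcg/min
29.76 mcg/min × 60 min/hr = 1785.6 mcg/hr
Concentration = 43 mg ÷ 200 mL = 0.215 mg/mL = 215 mcg/mL
Rate = 1785.6 mcg/hr ÷ 215 mcg/mL = 8.305116 mL/hr
At the new dose:
Dose = 0.7 mcg/kg/min × 96 kg = 67.2 mcg/min
67.2 mcg/min × 60 min/hr = 4032 mcg/hr
Rate = 4032 mcg/hr ÷ 215 mcg/mL = 18.75349 mL/hr
Change = 18.75349 − 8.305116 = 10.44837 mL/hr → 10.44837 mL/hr increase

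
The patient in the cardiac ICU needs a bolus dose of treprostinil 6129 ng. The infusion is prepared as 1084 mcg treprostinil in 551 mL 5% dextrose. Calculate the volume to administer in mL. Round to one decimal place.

3.1 mL

Concentration = 1084 mcg ÷ 551 mL = 1.967332 mcg/mL = 1967.332 ng/mL
Volume = 6129 ng ÷ 1967.332 ng/mL = 3.115387 mL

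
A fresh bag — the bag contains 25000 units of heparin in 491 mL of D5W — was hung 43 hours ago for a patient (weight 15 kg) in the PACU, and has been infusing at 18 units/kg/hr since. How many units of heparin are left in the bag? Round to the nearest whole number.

13390 units

Dose = 18 units/kg/hr × 15 kg = 270 units/hr
Concentration = 25000 units ÷ 491 mL = 50.9165 units/mL
Rate = 270 units/hr ÷ 50.9165 units/mL = 5.3028 mL/hr
Volume infused = 5.3028 mL/hr × 43 hr = 228.0204 mL
Volume remaining = 491 − 228.0204 = 262.9796 mL
Drug remaining = 262.9796 mL × 50.9165 units/mL = 13390 units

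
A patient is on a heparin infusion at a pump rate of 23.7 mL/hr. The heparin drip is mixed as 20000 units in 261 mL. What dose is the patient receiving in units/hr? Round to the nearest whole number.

Concentration = 20000 units ÷ 261 mL = 76.62835 units/mL
Drug rate = 23.7 mL/hr × 76.62835 units/mL = 1816.092 units/hr

1816 units/hr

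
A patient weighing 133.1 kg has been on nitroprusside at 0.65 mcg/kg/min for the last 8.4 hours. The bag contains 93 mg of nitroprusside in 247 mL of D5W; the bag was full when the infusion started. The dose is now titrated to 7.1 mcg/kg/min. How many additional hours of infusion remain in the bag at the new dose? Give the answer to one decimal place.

0.9 hours

Initial rate:
Dose = 0.65 mcg/kg/min × 133.1 kg = 86.515 mcg/min
86.515 mcg/min × 60 min/hr = 5190.9 mcg/hr
Concentration = 93 mg ÷ 247 mL = 0.3765182 mg/mL = 376.5182 mcg/mL
Rate = 5190.9 mcg/hr ÷ 376.5182 mcg/mL = 13.78658 mL/hr
Volume infused so far = 13.78658 mL/hr × 8.4 hr = 115.8073 mL
Volume remaining = 247 − 115.8073 = 131.1927 mL
New rate:
Dose = 7.1 mcg/kg/min × 133.1 kg = 945.01 mcg/min
945.01 mcg/min × 60 min/hr = 56700.6 mcg/hr
Rate = 56700.6 mcg/hr ÷ 376.5182 mcg/mL = 150.5919 mL/hr
Time remaining = 131.1927 mL ÷ 150.5919 mL/hr = 0.8711802 hr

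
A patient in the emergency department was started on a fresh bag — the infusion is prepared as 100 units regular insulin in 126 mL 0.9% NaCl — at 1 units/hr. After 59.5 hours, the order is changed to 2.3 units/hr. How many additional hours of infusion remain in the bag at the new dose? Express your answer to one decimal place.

Initial rate:
Concentration = 100 units ÷ 126 mL = 0.7936508 units/mL
Rate = 1 units/hr ÷ 0.7936508 units/mL = 1.26 mL/hr
Volume infused so far = 1.26 mL/hr × 59.5 hr = 74.97 mL
Volume remaining = 126 − 74.97 = 51.03 mL
New rate:
Rate = 2.3 units/hr ÷ 0.7936508 units/mL = 2.898 mL/hr
Time remaining = 51.03 mL ÷ 2.898 mL/hr = 17.6087 hr

17.6 hours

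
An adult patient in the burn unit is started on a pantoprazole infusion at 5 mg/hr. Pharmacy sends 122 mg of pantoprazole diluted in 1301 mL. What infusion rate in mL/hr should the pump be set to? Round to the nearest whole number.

Concentration = 122 mg ÷ 1301 mL = 0.09377402 mg/mL
Rate = 5 mg/hr ÷ 0.09377402 mg/mL = 53.31967 mL/hr

53 mL/hr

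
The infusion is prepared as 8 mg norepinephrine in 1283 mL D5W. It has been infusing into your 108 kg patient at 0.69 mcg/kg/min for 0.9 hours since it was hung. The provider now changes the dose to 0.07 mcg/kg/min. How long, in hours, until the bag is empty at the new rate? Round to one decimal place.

8.8 hours

Initial rate:
Dose = 0.69 mcg/kg/min × 108 kg = 74.52 mcg/min
74.52 mcg/min × 60 min/hr = 4471.2 mcg/hr
Concentration = 8 mg ÷ 1283 mL = 0.006235386 mg/mL = 6.235386 mcg/mL
Rate = 4471.2 mcg/hr ÷ 6.235386 mcg/mL = 717.0687 mL/hr
Volume infused so far = 717.0687 mL/hr × 0.9 hr = 645.3618 mL
Volume remaining = 1283 − 645.3618 = 637.6382 mL
New rate:
Dose = 0.07 mcg/kg/min × 108 kg = 7.56 mcg/min
7.56 mcg/min × 60 min/hr = 453.6 mcg/hr
Rate = 453.6 mcg/hr ÷ 6.235386 mcg/mL = 72.7461 mL/hr
Time remaining = 637.6382 mL ÷ 72.7461 mL/hr = 8.765256 hr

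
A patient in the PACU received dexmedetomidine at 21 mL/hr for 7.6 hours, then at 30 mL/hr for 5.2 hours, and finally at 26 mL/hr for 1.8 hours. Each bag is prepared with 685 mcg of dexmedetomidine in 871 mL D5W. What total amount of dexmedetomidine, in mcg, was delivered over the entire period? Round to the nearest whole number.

Concentration = 685 mcg ÷ 871 mL = 0.7864524 mcg/mL
Stage 1: 21 mL/hr × 7.6 hr = 159.6 mL → 159.6 mL × 0.7864524 mcg/mL = 125.5178 mcg
Stage 2: 30 mL/hr × 5.2 hr = 156 mL → 156 mL × 0.7864524 mcg/mL = 122.6866 mcg
Stage 3: 26 mL/hr × 1.8 hr = 46.8 mL → 46.8 mL × 0.7864524 mcg/mL = 36.80597 mcg
Total = 125.5178 + 122.6866 + 36.80597 = 285.0103 mcg

285 mcg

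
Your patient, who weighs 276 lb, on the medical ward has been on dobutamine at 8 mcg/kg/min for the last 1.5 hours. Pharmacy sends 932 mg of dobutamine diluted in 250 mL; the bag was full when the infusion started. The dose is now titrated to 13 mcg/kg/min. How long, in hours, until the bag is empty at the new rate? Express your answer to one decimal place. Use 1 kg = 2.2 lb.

8.6 hours

Initial rate:
Weight = 276 lb ÷ 2.2 lb/kg = 125.4545 kg
Dose = 8 mcg/kg/min × 125.4545 kg = 1003.636 mcg/min
1003.636 mcg/min × 60 min/hr = 60218.18 mcg/hr
Concentration = 932 mg ÷ 250 mL = 3.728 mg/mL = 3728 mcg/mL
Rate = 60218.18 mcg/hr ÷ 3728 mcg/mL = 16.15295 mL/hr
Volume infused so far = 16.15295 mL/hr × 1.5 hr = 24.22942 mL
Volume remaining = 250 − 24.22942 = 225.7706 mL
New rate:
Dose = 13 mcg/kg/min × 125.4545 kg = 1630.909 mcg/min
1630.909 mcg/min × 60 min/hr = 97854.55 mcg/hr
Rate = 97854.55 mcg/hr ÷ 3728 mcg/mL = 26.24854 mL/hr
Time remaining = 225.7706 mL ÷ 26.24854 mL/hr = 8.601263 hr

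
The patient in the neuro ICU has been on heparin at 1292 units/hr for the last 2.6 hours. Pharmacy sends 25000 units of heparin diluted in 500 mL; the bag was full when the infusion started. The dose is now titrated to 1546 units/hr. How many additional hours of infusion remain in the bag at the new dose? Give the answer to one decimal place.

14.0 hours

Initial rate:
Concentration = 25000 units ÷ 500 mL = 50 units/mL
Rate = 1292 units/hr ÷ 50 units/mL = 25.84 mL/hr
Volume infused so far = 25.84 mL/hr × 2.6 hr = 67.184 mL
Volume remaining = 500 − 67.184 = 432.816 mL
New rate:
Rate = 1546 units/hr ÷ 50 units/mL = 30.92 mL/hr
Time remaining = 432.816 mL ÷ 30.92 mL/hr = 13.99793 hr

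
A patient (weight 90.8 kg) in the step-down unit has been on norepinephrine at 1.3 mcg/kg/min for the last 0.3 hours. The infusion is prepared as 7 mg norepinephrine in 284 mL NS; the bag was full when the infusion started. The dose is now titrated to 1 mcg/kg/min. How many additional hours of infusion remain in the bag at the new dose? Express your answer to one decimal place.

0.9 hours

Initial rate:
Dose = 1.3 mcg/kg/min × 90.8 kg = 118.04 mcg/min
118.04 mcg/min × 60 min/hr = 7082.4 mcg/hr
Concentration = 7 mg ÷ 284 mL = 0.02464789 mg/mL = 24.64789 mcg/mL
Rate = 7082.4 mcg/hr ÷ 24.64789 mcg/mL = 287.3431 mL/hr
Volume infused so far = 287.3431 mL/hr × 0.3 hr = 86.20293 mL
Volume remaining = 284 − 86.20293 = 197.7971 mL
New rate:
Dose = 1 mcg/kg/min × 90.8 kg = 90.8 mcg/min
90.8 mcg/min × 60 min/hr = 5448 mcg/hr
Rate = 5448 mcg/hr ÷ 24.64789 mcg/mL = 221.0331 mL/hr
Time remaining = 197.7971 mL ÷ 221.0331 mL/hr = 0.8948752 hr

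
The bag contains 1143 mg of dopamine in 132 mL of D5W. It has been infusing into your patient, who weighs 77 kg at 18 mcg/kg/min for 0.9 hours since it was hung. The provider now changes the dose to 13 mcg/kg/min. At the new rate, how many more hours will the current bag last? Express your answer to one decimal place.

Initial rate:
Dose = 18 mcg/kg/min × 77 kg = 1386 mcg/min
1386 mcg/min × 60 min/hr = 83160 mcg/hr
Concentration = 1143 mg ÷ 132 mL = 8.659091 mg/mL = 8659.091 mcg/mL
Rate = 83160 mcg/hr ÷ 8659.091 mcg/mL = 9.60378 mL/hr
Volume infused so far = 9.60378 mL/hr × 0.9 hr = 8.643402 mL
Volume remaining = 132 − 8.643402 = 123.3566 mL
New rate:
Dose = 13 mcg/kg/min × 77 kg = 1001 mcg/min
1001 mcg/min × 60 min/hr = 60060 mcg/hr
Rate = 60060 mcg/hr ÷ 8659.091 mcg/mL = 6.936063 mL/hr
Time remaining = 123.3566 mL ÷ 6.936063 mL/hr = 17.78482 hr

17.8 hours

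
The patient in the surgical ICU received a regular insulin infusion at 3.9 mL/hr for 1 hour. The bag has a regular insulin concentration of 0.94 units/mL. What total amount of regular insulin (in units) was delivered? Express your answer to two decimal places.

Drug rate = 3.9 mL/hr × 0.94 units/mL = 3.666 units/hr
Total = 3.666 units/hr × 1 hr = 3.666 units

3.67 units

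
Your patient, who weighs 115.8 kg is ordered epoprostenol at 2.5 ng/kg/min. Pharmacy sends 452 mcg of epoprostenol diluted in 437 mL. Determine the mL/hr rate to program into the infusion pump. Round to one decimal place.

Dose = 2.5 ng/kg/min × 115.8 kg = 289.5 ng/min
289.5 ng/min × 60 min/hr = 17370 ng/hr
Concentration = 452 mcg ÷ 437 mL = 1.034325 mcg/mL = 1034.325 ng/mL
Rate = 17370 ng/hr ÷ 1034.325 ng/mL = 16.79356 mL/hr

16.8 mL/hr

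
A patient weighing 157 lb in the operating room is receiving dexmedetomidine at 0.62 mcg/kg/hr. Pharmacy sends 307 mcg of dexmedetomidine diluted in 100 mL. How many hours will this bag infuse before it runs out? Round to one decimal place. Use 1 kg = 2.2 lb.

Weight = 157 lb ÷ 2.2 lb/kg = 71.36364 kg
Dose = 0.62 mcg/kg/hr × 71.36364 kg = 44.24545 mcg/hr
Concentration = 307 mcg ÷ 100 mL = 3.07 mcg/mL
Rate = 44.24545 mcg/hr ÷ 3.07 mcg/mL = 14.4122 mL/hr
Duration = 100 mL ÷ 14.4122 mL/hr = 6.938566 hr

6.9 hours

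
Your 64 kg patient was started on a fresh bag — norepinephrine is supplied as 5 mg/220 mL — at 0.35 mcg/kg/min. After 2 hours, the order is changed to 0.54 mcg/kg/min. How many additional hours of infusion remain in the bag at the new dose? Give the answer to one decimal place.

Initial rate:
Dose = 0.35 mcg/kg/min × 64 kg = 22.4 mcg/min
22.4 mcg/min × 60 min/hr = 1344 mcg/hr
Concentration = 5 mg ÷ 220 mL = 0.02272727 mg/mL = 22.72727 mcg/mL
Rate = 1344 mcg/hr ÷ 22.72727 mcg/mL = 59.136 mL/hr
Volume infused so far = 59.136 mL/hr × 2 hr = 118.272 mL
Volume remaining = 220 − 118.272 = 101.728 mL
New rate:
Dose = 0.54 mcg/kg/min × 64 kg = 34.56 mcg/min
34.56 mcg/min × 60 min/hr = 2073.6 mcg/hr
Rate = 2073.6 mcg/hr ÷ 22.72727 mcg/mL = 91.2384 mL/hr
Time remaining = 101.728 mL ÷ 91.2384 mL/hr = 1.114969 hr

1.1 hours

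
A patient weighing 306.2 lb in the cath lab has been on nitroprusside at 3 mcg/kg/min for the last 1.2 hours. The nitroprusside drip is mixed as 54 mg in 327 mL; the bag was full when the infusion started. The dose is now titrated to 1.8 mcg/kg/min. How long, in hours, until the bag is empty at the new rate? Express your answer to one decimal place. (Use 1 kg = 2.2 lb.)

Initial rate:
Weight = 306.2 lb ÷ 2.2 lb/kg = 139.1818 kg
Dose = 3 mcg/kg/min × 139.1818 kg = 417.5455 mcg/min
417.5455 mcg/min × 60 min/hr = 25052.73 mcg/hr
Concentration = 54 mg ÷ 327 mL = 0.1651376 mg/mL = 165.1376 mcg/mL
Rate = 25052.73 mcg/hr ÷ 165.1376 mcg/mL = 151.7082 mL/hr
Volume infused so far = 151.7082 mL/hr × 1.2 hr = 182.0498 mL
Volume remaining = 327 − 182.0498 = 144.9502 mL
New rate:
Dose = 1.8 mcg/kg/min × 139.1818 kg = 250.5273 mcg/min
250.5273 mcg/min × 60 min/hr = 15031.64 mcg/hr
Rate = 15031.64 mcg/hr ÷ 165.1376 mcg/mL = 91.02491 mL/hr
Time remaining = 144.9502 mL ÷ 91.02491 mL/hr = 1.592423 hr

1.6 hours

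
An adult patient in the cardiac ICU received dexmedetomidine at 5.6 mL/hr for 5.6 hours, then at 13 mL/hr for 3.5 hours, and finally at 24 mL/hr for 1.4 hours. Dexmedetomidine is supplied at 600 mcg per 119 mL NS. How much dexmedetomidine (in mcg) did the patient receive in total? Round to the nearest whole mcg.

557 mcg

Concentration = 600 mcg ÷ 119 mL = 5.042017 mcg/mL
Stage 1: 5.6 mL/hr × 5.6 hr = 31.36 mL → 31.36 mL × 5.042017 mcg/mL = 158.1176 mcg
Stage 2: 13 mL/hr × 3.5 hr = 45.5 mL → 45.5 mL × 5.042017 mcg/mL = 229.4118 mcg
Stage 3: 24 mL/hr × 1.4 hr = 33.6 mL → 33.6 mL × 5.042017 mcg/mL = 169.4118 mcg
Total = 158.1176 + 229.4118 + 169.4118 = 556.9412 mcg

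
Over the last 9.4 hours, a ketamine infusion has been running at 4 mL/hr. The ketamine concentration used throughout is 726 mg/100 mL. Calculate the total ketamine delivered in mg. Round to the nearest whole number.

273 mg

Concentration = 726 mg ÷ 100 mL = 7.26 mg/mL
Drug rate = 4 mL/hr × 7.26 mg/mL = 29.04 mg/hr
Total = 29.04 mg/hr × 9.4 hr = 272.976 mg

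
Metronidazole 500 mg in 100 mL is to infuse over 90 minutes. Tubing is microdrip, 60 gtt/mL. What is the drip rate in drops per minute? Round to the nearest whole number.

100 mL ÷ (90 min) = 1.111111 mL/min
1.111111 mL/min × 60 gtt/mL = 66.66667 gtt/min

67 gtt/min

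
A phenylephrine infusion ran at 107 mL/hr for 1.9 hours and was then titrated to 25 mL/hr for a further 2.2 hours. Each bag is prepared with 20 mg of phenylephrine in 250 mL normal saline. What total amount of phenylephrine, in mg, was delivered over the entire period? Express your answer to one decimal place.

20.7 mg

Concentration = 20 mg ÷ 250 mL = 0.08 mg/mL
Stage 1: 107 mL/hr × 1.9 hr = 203.3 mL → 203.3 mL × 0.08 mg/mL = 16.264 mg
Stage 2: 25 mL/hr × 2.2 hr = 55 mL → 55 mL × 0.08 mg/mL = 4.4 mg
Total = 16.264 + 4.4 = 20.664 mg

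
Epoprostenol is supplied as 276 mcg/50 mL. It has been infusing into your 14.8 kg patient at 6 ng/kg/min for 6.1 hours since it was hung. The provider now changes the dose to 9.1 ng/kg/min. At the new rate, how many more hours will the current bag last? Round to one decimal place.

30.1 hours

Initial rate:
Dose = 6 ng/kg/min × 14.8 kg = 88.8 ng/min
88.8 ng/min × 60 min/hr = 5328 ng/hr
Concentration = 276 mcg ÷ 50 mL = 5.52 mcg/mL = 5520 ng/mL
Rate = 5328 ng/hr ÷ 5520 ng/mL = 0.9652174 mL/hr
Volume infused so far = 0.9652174 mL/hr × 6.1 hr = 5.887826 mL
Volume remaining = 50 − 5.887826 = 44.11217 mL
New rate:
Dose = 9.1 ng/kg/min × 14.8 kg = 134.68 ng/min
134.68 ng/min × 60 min/hr = 8080.8 ng/hr
Rate = 8080.8 ng/hr ÷ 5520 ng/mL = 1.463913 mL/hr
Time remaining = 44.11217 mL ÷ 1.463913 mL/hr = 30.13306 hr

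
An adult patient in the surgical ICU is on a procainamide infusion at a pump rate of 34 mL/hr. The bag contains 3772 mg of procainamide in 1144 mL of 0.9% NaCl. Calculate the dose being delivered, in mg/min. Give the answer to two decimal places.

Concentration = 3772 mg ÷ 1144 mL = 3.297203 mg/mL
Drug rate = 34 mL/hr × 3.297203 mg/mL = 112.1049 mg/hr
112.1049 mg/hr ÷ 60 min/hr = 1.868415 mg/min

1.87 mg/min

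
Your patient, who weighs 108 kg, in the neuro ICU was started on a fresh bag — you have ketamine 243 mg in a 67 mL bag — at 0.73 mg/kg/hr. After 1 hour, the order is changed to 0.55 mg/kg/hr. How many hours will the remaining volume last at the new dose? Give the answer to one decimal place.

Initial rate:
Dose = 0.73 mg/kg/hr × 108 kg = 78.84 mg/hr
Concentration = 243 mg ÷ 67 mL = 3.626866 mg/mL
Rate = 78.84 mg/hr ÷ 3.626866 mg/mL = 21.73778 mL/hr
Volume infused so far = 21.73778 mL/hr × 1 hr = 21.73778 mL
Volume remaining = 67 − 21.73778 = 45.26222 mL
New rate:
Dose = 0.55 mg/kg/hr × 108 kg = 59.4 mg/hr
Rate = 59.4 mg/hr ÷ 3.626866 mg/mL = 16.37778 mL/hr
Time remaining = 45.26222 mL ÷ 16.37778 mL/hr = 2.763636 hr

2.8 hours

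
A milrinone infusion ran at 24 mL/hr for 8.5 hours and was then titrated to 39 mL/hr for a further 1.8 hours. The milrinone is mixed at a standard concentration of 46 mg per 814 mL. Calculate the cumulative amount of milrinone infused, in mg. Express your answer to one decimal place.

Concentration = 46 mg ÷ 814 mL = 0.05651106 mg/mL
Stage 1: 24 mL/hr × 8.5 hr = 204 mL → 204 mL × 0.05651106 mg/mL = 11.52826 mg
Stage 2: 39 mL/hr × 1.8 hr = 70.2 mL → 70.2 mL × 0.05651106 mg/mL = 3.967076 mg
Total = 11.52826 + 3.967076 = 15.49533 mg

15.5 mg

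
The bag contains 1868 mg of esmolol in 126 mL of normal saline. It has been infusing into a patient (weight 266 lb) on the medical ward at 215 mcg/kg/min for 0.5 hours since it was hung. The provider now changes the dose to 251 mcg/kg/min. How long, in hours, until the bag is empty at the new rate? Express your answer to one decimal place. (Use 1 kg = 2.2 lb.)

Initial rate:
Weight = 266 lb ÷ 2.2 lb/kg = 120.9091 kg
Dose = 215 mcg/kg/min × 120.9091 kg = 25995.45 mcg/min
25995.45 mcg/min × 60 min/hr = 1559727 mcg/hr
Concentration = 1868 mg ÷ 126 mL = 14.8254 mg/mL = 14825.4 mcg/mL
Rate = 1559727 mcg/hr ÷ 14825.4 mcg/mL = 105.2064 mL/hr
Volume infused so far = 105.2064 mL/hr × 0.5 hr = 52.60322 mL
Volume remaining = 126 − 52.60322 = 73.39678 mL
New rate:
Dose = 251 mcg/kg/min × 120.9091 kg = 30348.18 mcg/min
30348.18 mcg/min × 60 min/hr = 1820891 mcg/hr
Rate = 1820891 mcg/hr ÷ 14825.4 mcg/mL = 122.8224 mL/hr
Time remaining = 73.39678 mL ÷ 122.8224 mL/hr = 0.5975846 hr

0.6 hours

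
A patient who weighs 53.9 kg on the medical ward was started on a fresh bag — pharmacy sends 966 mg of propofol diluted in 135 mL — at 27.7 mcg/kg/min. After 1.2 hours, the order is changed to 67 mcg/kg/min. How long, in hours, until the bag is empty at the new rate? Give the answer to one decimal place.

Initial rate:
Dose = 27.7 mcg/kg/min × 53.9 kg = 1493.03 mcg/min
1493.03 mcg/min × 60 min/hr = 89581.8 mcg/hr
Concentration = 966 mg ÷ 135 mL = 7.155556 mg/mL = 7155.556 mcg/mL
Rate = 89581.8 mcg/hr ÷ 7155.556 mcg/mL = 12.5192 mL/hr
Volume infused so far = 12.5192 mL/hr × 1.2 hr = 15.02303 mL
Volume remaining = 135 − 15.02303 = 119.977 mL
New rate:
Dose = 67 mcg/kg/min × 53.9 kg = 3611.3 mcg/min
3611.3 mcg/min × 60 min/hr = 216678 mcg/hr
Rate = 216678 mcg/hr ÷ 7155.556 mcg/mL = 30.28109 mL/hr
Time remaining = 119.977 mL ÷ 30.28109 mL/hr = 3.962109 hr

4.0 hours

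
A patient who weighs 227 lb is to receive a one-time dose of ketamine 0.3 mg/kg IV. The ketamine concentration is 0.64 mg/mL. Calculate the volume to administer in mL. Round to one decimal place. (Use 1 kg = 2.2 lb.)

Weight = 227 lb ÷ 2.2 lb/kg = 103.1818 kg
Dose = 0.3 mg/kg × 103.1818 kg = 30.95455 mg
Volume = 30.95455 mg ÷ 0.64 mg/mL = 48.36648 mL

48.4 mL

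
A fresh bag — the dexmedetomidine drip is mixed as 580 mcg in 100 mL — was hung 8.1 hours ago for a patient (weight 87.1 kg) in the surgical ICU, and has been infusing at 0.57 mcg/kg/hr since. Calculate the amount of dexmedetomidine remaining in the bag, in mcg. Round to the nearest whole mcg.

Dose = 0.57 mcg/kg/hr × 87.1 kg = 49.647 mcg/hr
Concentration = 580 mcg ÷ 100 mL = 5.8 mcg/mL
Rate = 49.647 mcg/hr ÷ 5.8 mcg/mL = 8.559828 mL/hr
Volume infused = 8.559828 mL/hr × 8.1 hr = 69.3346 mL
Volume remaining = 100 − 69.3346 = 30.6654 mL
Drug remaining = 30.6654 mL × 5.8 mcg/mL = 177.8593 mcg

178 mcg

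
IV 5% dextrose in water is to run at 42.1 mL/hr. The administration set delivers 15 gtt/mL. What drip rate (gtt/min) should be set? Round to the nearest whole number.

42.1 mL/hr ÷ 60 min/hr = 0.7016667 mL/min
0.7016667 mL/min × 15 gtt/mL = 10.525 gtt/min

11 gtt/min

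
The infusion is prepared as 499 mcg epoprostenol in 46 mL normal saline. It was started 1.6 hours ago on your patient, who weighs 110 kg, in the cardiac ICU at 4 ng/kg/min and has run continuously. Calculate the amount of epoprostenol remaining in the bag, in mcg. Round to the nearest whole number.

457 mcg

Dose = 4 ng/kg/min × 110 kg = 440 ng/min
440 ng/min × 60 min/hr = 26400 ng/hr
Concentration = 499 mcg ÷ 46 mL = 10.84783 mcg/mL = 10847.83 ng/mL
Rate = 26400 ng/hr ÷ 10847.83 ng/mL = 2.433667 mL/hr
Volume infused = 2.433667 mL/hr × 1.6 hr = 3.893868 mL
Volume remaining = 46 − 3.893868 = 42.10613 mL
Drug remaining = 42.10613 mL × 10847.83 ng/mL = 456760 ng = 456.76 mcg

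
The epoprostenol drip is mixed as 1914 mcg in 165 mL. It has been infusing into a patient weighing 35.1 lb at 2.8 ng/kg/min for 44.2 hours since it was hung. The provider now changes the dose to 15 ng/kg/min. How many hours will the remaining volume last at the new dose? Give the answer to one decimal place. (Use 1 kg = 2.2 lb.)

125.0 hours

Initial rate:
Weight = 35.1 lb ÷ 2.2 lb/kg = 15.95455 kg
Dose = 2.8 ng/kg/min × 15.95455 kg = 44.67273 ng/min
44.67273 ng/min × 60 min/hr = 2680.364 ng/hr
Concentration = 1914 mcg ÷ 165 mL = 11.6 mcg/mL = 11600 ng/mL
Rate = 2680.364 ng/hr ÷ 11600 ng/mL = 0.2310658 mL/hr
Volume infused so far = 0.2310658 mL/hr × 44.2 hr = 10.21311 mL
Volume remaining = 165 − 10.21311 = 154.7869 mL
New rate:
Dose = 15 ng/kg/min × 15.95455 kg = 239.3182 ng/min
239.3182 ng/min × 60 min/hr = 14359.09 ng/hr
Rate = 14359.09 ng/hr ÷ 11600 ng/mL = 1.237853 mL/hr
Time remaining = 154.7869 mL ÷ 1.237853 mL/hr = 125.0447 hr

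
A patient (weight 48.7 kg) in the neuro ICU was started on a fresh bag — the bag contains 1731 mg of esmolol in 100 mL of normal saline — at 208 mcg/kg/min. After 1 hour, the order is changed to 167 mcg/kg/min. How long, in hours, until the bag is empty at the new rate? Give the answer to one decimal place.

2.3 hours

Initial rate:
Dose = 208 mcg/kg/min × 48.7 kg = 10129.6 mcg/min
10129.6 mcg/min × 60 min/hr = 607776 mcg/hr
Concentration = 1731 mg ÷ 100 mL = 17.31 mg/mL = 17310 mcg/mL
Rate = 607776 mcg/hr ÷ 17310 mcg/mL = 35.11127 mL/hr
Volume infused so far = 35.11127 mL/hr × 1 hr = 35.11127 mL
Volume remaining = 100 − 35.11127 = 64.88873 mL
New rate:
Dose = 167 mcg/kg/min × 48.7 kg = 8132.9 mcg/min
8132.9 mcg/min × 60 min/hr = 487974 mcg/hr
Rate = 487974 mcg/hr ÷ 17310 mcg/mL = 28.19029 mL/hr
Time remaining = 64.88873 mL ÷ 28.19029 mL/hr = 2.301811 hr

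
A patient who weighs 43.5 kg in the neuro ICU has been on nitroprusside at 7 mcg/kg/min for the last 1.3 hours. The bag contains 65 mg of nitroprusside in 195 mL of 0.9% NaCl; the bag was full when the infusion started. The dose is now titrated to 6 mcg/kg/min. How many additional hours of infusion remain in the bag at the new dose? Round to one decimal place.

Initial rate:
Dose = 7 mcg/kg/min × 43.5 kg = 304.5 mcg/min
304.5 mcg/min × 60 min/hr = 18270 mcg/hr
Concentration = 65 mg ÷ 195 mL = 0.3333333 mg/mL = 333.3333 mcg/mL
Rate = 18270 mcg/hr ÷ 333.3333 mcg/mL = 54.81 mL/hr
Volume infused so far = 54.81 mL/hr × 1.3 hr = 71.253 mL
Volume remaining = 195 − 71.253 = 123.747 mL
New rate:
Dose = 6 mcg/kg/min × 43.5 kg = 261 mcg/min
261 mcg/min × 60 min/hr = 15660 mcg/hr
Rate = 15660 mcg/hr ÷ 333.3333 mcg/mL = 46.98 mL/hr
Time remaining = 123.747 mL ÷ 46.98 mL/hr = 2.634036 hr

2.6 hours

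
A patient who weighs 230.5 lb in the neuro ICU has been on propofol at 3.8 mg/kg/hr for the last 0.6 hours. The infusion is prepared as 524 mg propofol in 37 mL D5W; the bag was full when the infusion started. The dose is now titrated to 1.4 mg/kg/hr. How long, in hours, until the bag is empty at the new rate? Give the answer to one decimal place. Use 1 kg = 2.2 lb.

1.9 hours

Initial rate:
Weight = 230.5 lb ÷ 2.2 lb/kg = 104.7727 kg
Dose = 3.8 mg/kg/hr × 104.7727 kg = 398.1364 mg/hr
Concentration = 524 mg ÷ 37 mL = 14.16216 mg/mL
Rate = 398.1364 mg/hr ÷ 14.16216 mg/mL = 28.11268 mL/hr
Volume infused so far = 28.11268 mL/hr × 0.6 hr = 16.86761 mL
Volume remaining = 37 − 16.86761 = 20.13239 mL
New rate:
Dose = 1.4 mg/kg/hr × 104.7727 kg = 146.6818 mg/hr
Rate = 146.6818 mg/hr ÷ 14.16216 mg/mL = 10.3573 mL/hr
Time remaining = 20.13239 mL ÷ 10.3573 mL/hr = 1.943787 hr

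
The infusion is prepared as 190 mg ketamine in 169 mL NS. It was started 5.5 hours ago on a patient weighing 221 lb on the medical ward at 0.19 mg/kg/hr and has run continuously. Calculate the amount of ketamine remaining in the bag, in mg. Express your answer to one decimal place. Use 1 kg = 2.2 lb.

85.0 mg

Weight = 221 lb ÷ 2.2 lb/kg = 100.4545 kg
Dose = 0.19 mg/kg/hr × 100.4545 kg = 19.08636 mg/hr
Concentration = 190 mg ÷ 169 mL = 1.12426 mg/mL
Rate = 19.08636 mg/hr ÷ 1.12426 mg/mL = 16.97682 mL/hr
Volume infused = 16.97682 mL/hr × 5.5 hr = 93.3725 mL
Volume remaining = 169 − 93.3725 = 75.6275 mL
Drug remaining = 75.6275 mL × 1.12426 mg/mL = 85.025 mg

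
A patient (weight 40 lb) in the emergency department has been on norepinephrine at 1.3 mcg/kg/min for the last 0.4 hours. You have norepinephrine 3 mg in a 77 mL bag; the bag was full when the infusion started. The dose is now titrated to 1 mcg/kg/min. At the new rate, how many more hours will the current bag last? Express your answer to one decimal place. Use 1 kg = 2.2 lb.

2.2 hours

Initial rate:
Weight = 40 lb ÷ 2.2 lb/kg = 18.18182 kg
Dose = 1.3 mcg/kg/min × 18.18182 kg = 23.63636 mcg/min
23.63636 mcg/min × 60 min/hr = 1418.182 mcg/hr
Concentration = 3 mg ÷ 77 mL = 0.03896104 mg/mL = 38.96104 mcg/mL
Rate = 1418.182 mcg/hr ÷ 38.96104 mcg/mL = 36.4 mL/hr
Volume infused so far = 36.4 mL/hr × 0.4 hr = 14.56 mL
Volume remaining = 77 − 14.56 = 62.44 mL
New rate:
Dose = 1 mcg/kg/min × 18.18182 kg = 18.18182 mcg/min
18.18182 mcg/min × 60 min/hr = 1090.909 mcg/hr
Rate = 1090.909 mcg/hr ÷ 38.96104 mcg/mL = 28 mL/hr
Time remaining = 62.44 mL ÷ 28 mL/hr = 2.23 hr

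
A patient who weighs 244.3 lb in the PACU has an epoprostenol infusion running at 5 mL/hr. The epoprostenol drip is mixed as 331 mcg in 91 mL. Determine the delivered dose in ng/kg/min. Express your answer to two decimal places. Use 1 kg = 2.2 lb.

Weight = 244.3 lb ÷ 2.2 lb/kg = 111.0455 kg
Concentration = 331 mcg ÷ 91 mL = 3.637363 mcg/mL = 3637.363 ng/mL
Drug rate = 5 mL/hr × 3637.363 ng/mL = 18186.81 ng/hr
18186.81 ng/hr ÷ 60 min/hr = 303.1136 ng/min
303.1136 ng/min ÷ 111.0455 kg = 2.729635 ng/kg/min

2.73 ng/kg/min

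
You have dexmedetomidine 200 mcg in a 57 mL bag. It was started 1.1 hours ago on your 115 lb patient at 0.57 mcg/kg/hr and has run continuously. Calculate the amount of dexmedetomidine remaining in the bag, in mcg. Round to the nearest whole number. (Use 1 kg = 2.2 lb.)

Weight = 115 lb ÷ 2.2 lb/kg = 52.27273 kg
Dose = 0.57 mcg/kg/hr × 52.27273 kg = 29.79545 mcg/hr
Concentration = 200 mcg ÷ 57 mL = 3.508772 mcg/mL
Rate = 29.79545 mcg/hr ÷ 3.508772 mcg/mL = 8.491705 mL/hr
Volume infused = 8.491705 mL/hr × 1.1 hr = 9.340875 mL
Volume remaining = 57 − 9.340875 = 47.65913 mL
Drug remaining = 47.65913 mL × 3.508772 mcg/mL = 167.225 mcg

167 mcg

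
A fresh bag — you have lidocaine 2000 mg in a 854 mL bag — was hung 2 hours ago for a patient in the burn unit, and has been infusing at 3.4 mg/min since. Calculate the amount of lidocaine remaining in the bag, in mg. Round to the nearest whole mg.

3.4 mg/min × 60 min/hr = 204 mg/hr
Concentration = 2000 mg ÷ 854 mL = 2.34192 mg/mL
Rate = 204 mg/hr ÷ 2.34192 mg/mL = 87.108 mL/hr
Volume infused = 87.108 mL/hr × 2 hr = 174.216 mL
Volume remaining = 854 − 174.216 = 679.784 mL
Drug remaining = 679.784 mL × 2.34192 mg/mL = 1592 mg

1592 mg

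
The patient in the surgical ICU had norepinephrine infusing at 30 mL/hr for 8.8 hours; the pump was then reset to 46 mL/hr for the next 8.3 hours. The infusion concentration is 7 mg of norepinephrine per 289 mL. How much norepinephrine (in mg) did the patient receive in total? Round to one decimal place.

15.6 mg

Concentration = 7 mg ÷ 289 mL = 0.02422145 mg/mL
Stage 1: 30 mL/hr × 8.8 hr = 264 mL → 264 mL × 0.02422145 mg/mL = 6.394464 mg
Stage 2: 46 mL/hr × 8.3 hr = 381.8 mL → 381.8 mL × 0.02422145 mg/mL = 9.247751 mg
Total = 6.394464 + 9.247751 = 15.64221 mg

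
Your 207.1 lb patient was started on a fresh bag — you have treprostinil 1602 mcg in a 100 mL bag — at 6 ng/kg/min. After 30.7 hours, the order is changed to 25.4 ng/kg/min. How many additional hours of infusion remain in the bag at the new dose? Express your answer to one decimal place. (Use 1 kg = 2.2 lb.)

3.9 hours

Initial rate:
Weight = 207.1 lb ÷ 2.2 lb/kg = 94.13636 kg
Dose = 6 ng/kg/min × 94.13636 kg = 564.8182 ng/min
564.8182 ng/min × 60 min/hr = 33889.09 ng/hr
Concentration = 1602 mcg ÷ 100 mL = 16.02 mcg/mL = 16020 ng/mL
Rate = 33889.09 ng/hr ÷ 16020 ng/mL = 2.115424 mL/hr
Volume infused so far = 2.115424 mL/hr × 30.7 hr = 64.94351 mL
Volume remaining = 100 − 64.94351 = 35.05649 mL
New rate:
Dose = 25.4 ng/kg/min × 94.13636 kg = 2391.064 ng/min
2391.064 ng/min × 60 min/hr = 143463.8 ng/hr
Rate = 143463.8 ng/hr ÷ 16020 ng/mL = 8.955295 mL/hr
Time remaining = 35.05649 mL ÷ 8.955295 mL/hr = 3.91461 hr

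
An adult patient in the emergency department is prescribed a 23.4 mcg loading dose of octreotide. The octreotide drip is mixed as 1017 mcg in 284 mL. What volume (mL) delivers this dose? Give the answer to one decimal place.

Concentration = 1017 mcg ÷ 284 mL = 3.580986 mcg/mL
Volume = 23.4 mcg ÷ 3.580986 mcg/mL = 6.534513 mL

6.5 mL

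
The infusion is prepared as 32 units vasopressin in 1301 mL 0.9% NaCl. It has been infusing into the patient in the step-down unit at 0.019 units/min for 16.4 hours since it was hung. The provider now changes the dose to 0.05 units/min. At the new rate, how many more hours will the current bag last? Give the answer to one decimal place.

Initial rate:
0.019 units/min × 60 min/hr = 1.14 units/hr
Concentration = 32 units ÷ 1301 mL = 0.02459646 units/mL
Rate = 1.14 units/hr ÷ 0.02459646 units/mL = 46.34812 mL/hr
Volume infused so far = 46.34812 mL/hr × 16.4 hr = 760.1092 mL
Volume remaining = 1301 − 760.1092 = 540.8908 mL
New rate:
0.05 units/min × 60 min/hr = 3 units/hr
Rate = 3 units/hr ÷ 0.02459646 units/mL = 121.9688 mL/hr
Time remaining = 540.8908 mL ÷ 121.9688 mL/hr = 4.434667 hr

4.4 hours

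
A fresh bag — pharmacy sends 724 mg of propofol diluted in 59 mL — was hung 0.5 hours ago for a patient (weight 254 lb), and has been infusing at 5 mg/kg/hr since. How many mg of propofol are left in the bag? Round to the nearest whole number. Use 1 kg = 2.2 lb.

Weight = 254 lb ÷ 2.2 lb/kg = 115.4545 kg
Dose = 5 mg/kg/hr × 115.4545 kg = 577.2727 mg/hr
Concentration = 724 mg ÷ 59 mL = 12.27119 mg/mL
Rate = 577.2727 mg/hr ÷ 12.27119 mg/mL = 47.04294 mL/hr
Volume infused = 47.04294 mL/hr × 0.5 hr = 23.52147 mL
Volume remaining = 59 − 23.52147 = 35.47853 mL
Drug remaining = 35.47853 mL × 12.27119 mg/mL = 435.3636 mg

435 mg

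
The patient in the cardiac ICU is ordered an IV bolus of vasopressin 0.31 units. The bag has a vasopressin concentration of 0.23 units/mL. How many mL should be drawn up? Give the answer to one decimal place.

1.3 mL

Volume = 0.31 units ÷ 0.23 units/mL = 1.347826 mL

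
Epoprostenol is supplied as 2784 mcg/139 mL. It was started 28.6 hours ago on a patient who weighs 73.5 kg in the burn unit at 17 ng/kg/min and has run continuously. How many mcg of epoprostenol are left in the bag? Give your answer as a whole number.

640 mcg

Dose = 17 ng/kg/min × 73.5 kg = 1249.5 ng/min
1249.5 ng/min × 60 min/hr = 74970 ng/hr
Concentration = 2784 mcg ÷ 139 mL = 20.02878 mcg/mL = 20028.78 ng/mL
Rate = 74970 ng/hr ÷ 20028.78 ng/mL = 3.743114 mL/hr
Volume infused = 3.743114 mL/hr × 28.6 hr = 107.0531 mL
Volume remaining = 139 − 107.0531 = 31.94693 mL
Drug remaining = 31.94693 mL × 20028.78 ng/mL = 639858 ng = 639.858 mcg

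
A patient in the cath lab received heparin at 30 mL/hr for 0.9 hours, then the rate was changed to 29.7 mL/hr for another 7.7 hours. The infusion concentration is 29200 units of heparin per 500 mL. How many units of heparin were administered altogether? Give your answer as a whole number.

Concentration = 29200 units ÷ 500 mL = 58.4 units/mL
Stage 1: 30 mL/hr × 0.9 hr = 27 mL → 27 mL × 58.4 units/mL = 1576.8 units
Stage 2: 29.7 mL/hr × 7.7 hr = 228.69 mL → 228.69 mL × 58.4 units/mL = 13355.5 units
Total = 1576.8 + 13355.5 = 14932.3 units

14932 units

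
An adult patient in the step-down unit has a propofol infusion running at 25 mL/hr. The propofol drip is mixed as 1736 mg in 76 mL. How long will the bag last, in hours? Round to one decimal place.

Duration = 76 mL ÷ 25 mL/hr = 3.04 hr

3.0 hours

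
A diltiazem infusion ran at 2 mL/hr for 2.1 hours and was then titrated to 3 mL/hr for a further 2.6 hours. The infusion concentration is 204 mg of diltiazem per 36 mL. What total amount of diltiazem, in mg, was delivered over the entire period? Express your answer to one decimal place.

Concentration = 204 mg ÷ 36 mL = 5.666667 mg/mL
Stage 1: 2 mL/hr × 2.1 hr = 4.2 mL → 4.2 mL × 5.666667 mg/mL = 23.8 mg
Stage 2: 3 mL/hr × 2.6 hr = 7.8 mL → 7.8 mL × 5.666667 mg/mL = 44.2 mg
Total = 23.8 + 44.2 = 68 mg

68.0 mg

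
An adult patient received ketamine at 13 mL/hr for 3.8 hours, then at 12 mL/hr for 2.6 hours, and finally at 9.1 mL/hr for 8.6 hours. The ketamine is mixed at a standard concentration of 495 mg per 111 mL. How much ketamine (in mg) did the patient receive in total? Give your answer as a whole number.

Concentration = 495 mg ÷ 111 mL = 4.459459 mg/mL
Stage 1: 13 mL/hr × 3.8 hr = 49.4 mL → 49.4 mL × 4.459459 mg/mL = 220.2973 mg
Stage 2: 12 mL/hr × 2.6 hr = 31.2 mL → 31.2 mL × 4.459459 mg/mL = 139.1351 mg
Stage 3: 9.1 mL/hr × 8.6 hr = 78.26 mL → 78.26 mL × 4.459459 mg/mL = 348.9973 mg
Total = 220.2973 + 139.1351 + 348.9973 = 708.4297 mg

708 mg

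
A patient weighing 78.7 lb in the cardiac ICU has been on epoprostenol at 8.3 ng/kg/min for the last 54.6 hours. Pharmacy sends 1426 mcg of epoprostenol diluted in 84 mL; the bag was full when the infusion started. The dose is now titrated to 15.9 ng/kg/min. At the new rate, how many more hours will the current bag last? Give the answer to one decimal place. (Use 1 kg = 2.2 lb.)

Initial rate:
Weight = 78.7 lb ÷ 2.2 lb/kg = 35.77273 kg
Dose = 8.3 ng/kg/min × 35.77273 kg = 296.9136 ng/min
296.9136 ng/min × 60 min/hr = 17814.82 ng/hr
Concentration = 1426 mcg ÷ 84 mL = 16.97619 mcg/mL = 16976.19 ng/mL
Rate = 17814.82 ng/hr ÷ 16976.19 ng/mL = 1.0494 mL/hr
Volume infused so far = 1.0494 mL/hr × 54.6 hr = 57.29725 mL
Volume remaining = 84 − 57.29725 = 26.70275 mL
New rate:
Dose = 15.9 ng/kg/min × 35.77273 kg = 568.7864 ng/min
568.7864 ng/min × 60 min/hr = 34127.18 ng/hr
Rate = 34127.18 ng/hr ÷ 16976.19 ng/mL = 2.010297 mL/hr
Time remaining = 26.70275 mL ÷ 2.010297 mL/hr = 13.28299 hr

13.3 hours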